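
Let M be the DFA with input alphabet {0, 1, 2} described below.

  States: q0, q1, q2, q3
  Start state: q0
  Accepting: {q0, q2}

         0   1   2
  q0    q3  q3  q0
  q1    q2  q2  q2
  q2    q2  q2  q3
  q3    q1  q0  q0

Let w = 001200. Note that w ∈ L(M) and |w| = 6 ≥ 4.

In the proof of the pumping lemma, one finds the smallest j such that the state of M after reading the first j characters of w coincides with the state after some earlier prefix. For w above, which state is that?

q3

Run of M on w = 0 0 1 2 0 0:
  step 0: q0  (start)
  step 1: q3  (read 0: q0→q3)
  step 2: q1  (read 0: q3→q1)
  step 3: q2  (read 1: q1→q2)
  step 4: q3  (read 2: q2→q3)   ← first repeat (q3 seen earlier)
  step 5: q1  (read 0: q3→q1)
  step 6: q2  (read 0: q1→q2)

The earliest repeat is at step j = 4: M is in q3, which it already visited at step i = 1.
The DFA has 4 states, so the proof of the pumping lemma guarantees a repeated state among the first 4+1 visited; the segment between the two visits is the pumpable y.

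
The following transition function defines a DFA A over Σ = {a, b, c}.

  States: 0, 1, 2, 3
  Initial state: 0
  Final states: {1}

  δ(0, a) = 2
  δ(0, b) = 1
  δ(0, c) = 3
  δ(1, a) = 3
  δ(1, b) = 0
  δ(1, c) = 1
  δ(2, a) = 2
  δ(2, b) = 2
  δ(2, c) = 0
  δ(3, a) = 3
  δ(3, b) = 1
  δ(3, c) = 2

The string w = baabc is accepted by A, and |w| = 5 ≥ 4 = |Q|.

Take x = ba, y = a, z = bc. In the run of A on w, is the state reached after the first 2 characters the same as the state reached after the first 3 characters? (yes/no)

yes

State sequence: 0 -b-> 1 -a-> 3 -a-> 3

After x (step 2): 3. After xy (step 3): 3.
They match, so y = a drives A around a cycle from 3 back to itself; pumping y any number of times keeps A in 3 before reading z, and xyⁱz ∈ L(A) for every i ≥ 0.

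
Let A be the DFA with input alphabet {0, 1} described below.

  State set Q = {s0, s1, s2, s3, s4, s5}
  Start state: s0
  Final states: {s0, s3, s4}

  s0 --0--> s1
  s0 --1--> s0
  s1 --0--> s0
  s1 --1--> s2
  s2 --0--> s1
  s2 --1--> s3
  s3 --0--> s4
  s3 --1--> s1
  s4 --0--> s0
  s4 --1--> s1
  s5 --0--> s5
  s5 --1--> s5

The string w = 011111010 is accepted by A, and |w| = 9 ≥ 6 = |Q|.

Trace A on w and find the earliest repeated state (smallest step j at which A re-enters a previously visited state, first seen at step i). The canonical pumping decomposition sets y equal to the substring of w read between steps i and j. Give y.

111

Run of A on w = 0 1 1 1 1 1 0 1 0:
  step 0: s0  (start)
  step 1: s1  (read 0: s0→s1)
  step 2: s2  (read 1: s1→s2)
  step 3: s3  (read 1: s2→s3)
  step 4: s1  (read 1: s3→s1)   ← first repeat (s1 seen earlier)
  step 5: s2  (read 1: s1→s2)
  step 6: s3  (read 1: s2→s3)
  step 7: s4  (read 0: s3→s4)
  step 8: s1  (read 1: s4→s1)
  step 9: s0  (read 0: s1→s0)

So i = 1, j = 4, giving x = w[0:1] = 0, y = w[1:4] = 111, z = w[4:9] = 11010.
Check: |xy| = 4 ≤ 6 and |y| = 3 ≥ 1. Reading y takes A from s1 back to s1, so every xyⁱz is accepted.
The DFA has 6 states, so the proof of the pumping lemma guarantees a repeated state among the first 6+1 visited; the segment between the two visits is the pumpable y.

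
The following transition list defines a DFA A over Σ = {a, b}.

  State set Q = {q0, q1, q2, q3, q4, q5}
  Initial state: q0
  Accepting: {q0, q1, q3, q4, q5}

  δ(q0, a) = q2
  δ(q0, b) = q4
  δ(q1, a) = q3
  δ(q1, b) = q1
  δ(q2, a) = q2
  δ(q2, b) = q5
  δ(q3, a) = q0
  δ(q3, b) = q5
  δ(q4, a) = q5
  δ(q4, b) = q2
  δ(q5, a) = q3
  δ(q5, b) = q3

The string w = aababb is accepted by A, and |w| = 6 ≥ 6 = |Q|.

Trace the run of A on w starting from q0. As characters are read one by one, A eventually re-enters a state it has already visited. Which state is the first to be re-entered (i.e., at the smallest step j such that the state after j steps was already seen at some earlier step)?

State sequence: q0 -a-> q2 -a-> q2 -b-> q5 -a-> q3 -b-> q5 -b-> q3
First repeat at step 2: q2 was already visited.

The earliest repeat is at step j = 2: A is in q2, which it already visited at step i = 1.

q2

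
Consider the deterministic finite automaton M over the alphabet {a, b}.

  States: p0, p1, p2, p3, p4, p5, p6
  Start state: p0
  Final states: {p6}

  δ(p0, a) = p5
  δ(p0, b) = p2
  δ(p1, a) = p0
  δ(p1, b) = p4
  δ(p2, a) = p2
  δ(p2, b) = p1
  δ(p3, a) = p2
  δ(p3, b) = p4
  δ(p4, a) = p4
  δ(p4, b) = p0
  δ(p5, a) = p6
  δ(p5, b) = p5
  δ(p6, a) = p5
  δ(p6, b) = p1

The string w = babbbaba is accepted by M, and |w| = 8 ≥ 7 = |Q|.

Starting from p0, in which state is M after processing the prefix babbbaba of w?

Run of M on the first 8 characters of w = b a b b b a b a:
  step 0: p0  (start)
  step 1: p2  (read b: p0→p2)
  step 2: p2  (read a: p2→p2)
  step 3: p1  (read b: p2→p1)
  step 4: p4  (read b: p1→p4)
  step 5: p0  (read b: p4→p0)
  step 6: p5  (read a: p0→p5)
  step 7: p5  (read b: p5→p5)
  step 8: p6  (read a: p5→p6)

After reading 8 characters, M is in state p6.

p6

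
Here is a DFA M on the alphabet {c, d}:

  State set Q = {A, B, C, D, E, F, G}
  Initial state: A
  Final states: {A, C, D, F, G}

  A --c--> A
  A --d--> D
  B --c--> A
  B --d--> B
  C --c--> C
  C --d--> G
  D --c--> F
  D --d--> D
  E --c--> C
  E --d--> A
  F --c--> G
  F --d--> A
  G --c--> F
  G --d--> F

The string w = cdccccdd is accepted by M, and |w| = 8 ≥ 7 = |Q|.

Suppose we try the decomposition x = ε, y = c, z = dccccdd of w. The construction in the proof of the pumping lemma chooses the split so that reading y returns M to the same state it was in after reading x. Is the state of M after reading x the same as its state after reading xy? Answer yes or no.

State sequence: A -c-> A

After x (step 0): A. After xy (step 1): A.
They match, so y = c drives M around a cycle from A back to itself; pumping y any number of times keeps M in A before reading z, and xyⁱz ∈ L(M) for every i ≥ 0.

yes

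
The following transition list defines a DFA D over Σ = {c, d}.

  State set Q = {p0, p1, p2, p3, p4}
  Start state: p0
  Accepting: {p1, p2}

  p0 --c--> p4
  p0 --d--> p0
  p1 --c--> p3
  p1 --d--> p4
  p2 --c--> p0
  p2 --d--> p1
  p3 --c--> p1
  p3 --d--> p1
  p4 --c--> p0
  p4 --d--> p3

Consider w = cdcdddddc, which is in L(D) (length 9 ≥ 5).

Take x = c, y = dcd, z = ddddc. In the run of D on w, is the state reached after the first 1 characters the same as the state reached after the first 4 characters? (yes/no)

Run of D on the first 4 characters of w = c d c d:
  step 0: p0  (start)
  step 1: p4  (read c: p0→p4)
  step 2: p3  (read d: p4→p3)
  step 3: p1  (read c: p3→p1)
  step 4: p4  (read d: p1→p4)

After x (step 1): p4. After xy (step 4): p4.
They match, so y = dcd drives D around a cycle from p4 back to itself; pumping y any number of times keeps D in p4 before reading z, and xyⁱz ∈ L(D) for every i ≥ 0.

yes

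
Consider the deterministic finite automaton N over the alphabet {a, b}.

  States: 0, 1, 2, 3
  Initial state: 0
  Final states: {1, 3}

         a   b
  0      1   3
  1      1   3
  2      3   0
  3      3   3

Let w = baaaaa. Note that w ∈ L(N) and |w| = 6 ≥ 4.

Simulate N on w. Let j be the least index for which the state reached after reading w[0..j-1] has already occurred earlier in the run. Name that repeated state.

3

Run of N on w = b a a a a a:
  step 0: 0  (start)
  step 1: 3  (read b: 0→3)
  step 2: 3  (read a: 3→3)   ← first repeat (3 seen earlier)
  step 3: 3  (read a: 3→3)
  step 4: 3  (read a: 3→3)
  step 5: 3  (read a: 3→3)
  step 6: 3  (read a: 3→3)

The earliest repeat is at step j = 2: N is in 3, which it already visited at step i = 1.
The DFA has 4 states, so the proof of the pumping lemma guarantees a repeated state among the first 4+1 visited; the segment between the two visits is the pumpable y.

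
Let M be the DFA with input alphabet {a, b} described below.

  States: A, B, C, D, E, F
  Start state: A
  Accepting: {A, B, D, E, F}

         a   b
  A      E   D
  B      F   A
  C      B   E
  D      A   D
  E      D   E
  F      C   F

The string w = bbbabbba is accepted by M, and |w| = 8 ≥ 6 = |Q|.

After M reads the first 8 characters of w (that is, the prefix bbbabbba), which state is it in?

State sequence: A -b-> D -b-> D -b-> D -a-> A -b-> D -b-> D -b-> D -a-> A

After reading 8 characters, M is in state A.
(This kind of state-tracing is the core of the pumping-lemma construction: with 6 states, pigeonhole forces a repeat within the first 6 steps.)

A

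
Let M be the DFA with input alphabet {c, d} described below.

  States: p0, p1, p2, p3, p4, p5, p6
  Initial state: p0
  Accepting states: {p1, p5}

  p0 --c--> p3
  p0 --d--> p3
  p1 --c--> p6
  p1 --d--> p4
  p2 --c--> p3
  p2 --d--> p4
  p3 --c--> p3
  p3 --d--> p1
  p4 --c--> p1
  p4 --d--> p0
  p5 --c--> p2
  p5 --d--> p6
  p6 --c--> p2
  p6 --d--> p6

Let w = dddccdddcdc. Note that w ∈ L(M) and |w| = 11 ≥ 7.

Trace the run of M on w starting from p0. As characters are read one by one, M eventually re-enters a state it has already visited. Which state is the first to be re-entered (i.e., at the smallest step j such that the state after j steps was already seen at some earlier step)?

State sequence: p0 -d-> p3 -d-> p1 -d-> p4 -c-> p1 -c-> p6 -d-> p6 -d-> p6 -d-> p6 -c-> p2 -d-> p4 -c-> p1
First repeat at step 4: p1 was already visited.

The earliest repeat is at step j = 4: M is in p1, which it already visited at step i = 2.
Since M has 7 states, any run of length ≥ 7 visits 7+1 states, so by pigeonhole some state repeats within the first 7 steps — that repeat gives the pumpable loop.

p1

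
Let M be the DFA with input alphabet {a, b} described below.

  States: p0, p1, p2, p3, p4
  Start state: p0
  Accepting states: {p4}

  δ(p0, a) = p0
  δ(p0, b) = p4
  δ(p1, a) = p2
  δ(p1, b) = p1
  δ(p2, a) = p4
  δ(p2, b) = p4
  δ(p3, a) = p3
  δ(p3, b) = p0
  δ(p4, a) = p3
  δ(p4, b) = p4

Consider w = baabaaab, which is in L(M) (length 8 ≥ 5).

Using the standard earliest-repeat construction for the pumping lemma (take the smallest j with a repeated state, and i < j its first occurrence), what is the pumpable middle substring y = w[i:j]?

a

State sequence: p0 -b-> p4 -a-> p3 -a-> p3 -b-> p0 -a-> p0 -a-> p0 -a-> p0 -b-> p4
First repeat at step 3: p3 was already visited.

So i = 2, j = 3, giving x = w[0:2] = ba, y = w[2:3] = a, z = w[3:8] = baaab.
Check: |xy| = 3 ≤ 5 and |y| = 1 ≥ 1. Reading y takes M from p3 back to p3, so every xyⁱz is accepted.
The DFA has 5 states, so the proof of the pumping lemma guarantees a repeated state among the first 5+1 visited; the segment between the two visits is the pumpable y.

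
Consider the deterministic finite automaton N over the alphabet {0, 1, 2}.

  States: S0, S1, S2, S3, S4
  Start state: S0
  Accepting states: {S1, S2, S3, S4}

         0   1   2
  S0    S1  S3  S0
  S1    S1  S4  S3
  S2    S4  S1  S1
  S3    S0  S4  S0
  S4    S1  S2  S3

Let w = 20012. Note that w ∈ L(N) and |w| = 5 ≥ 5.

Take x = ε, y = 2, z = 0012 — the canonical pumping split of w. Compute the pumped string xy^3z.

2220012

xy^3z = ε·2·2·2·0012 = 2220012.
Reading y = 2 takes N from S0 back to S0, so after x·y·y·y the machine is still in S0, and z then leads to the accepting state S3. Hence 2220012 ∈ L(N).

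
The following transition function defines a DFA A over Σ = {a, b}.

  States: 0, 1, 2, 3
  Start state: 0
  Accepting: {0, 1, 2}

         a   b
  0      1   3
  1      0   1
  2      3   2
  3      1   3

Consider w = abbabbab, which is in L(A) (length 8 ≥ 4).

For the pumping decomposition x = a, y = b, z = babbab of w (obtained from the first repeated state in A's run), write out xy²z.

abbbabbab

xy^2z = a·b·b·babbab = abbbabbab.
Reading y = b takes A from 1 back to 1, so after x·y·y the machine is still in 1, and z then leads to the accepting state 1. Hence abbbabbab ∈ L(A).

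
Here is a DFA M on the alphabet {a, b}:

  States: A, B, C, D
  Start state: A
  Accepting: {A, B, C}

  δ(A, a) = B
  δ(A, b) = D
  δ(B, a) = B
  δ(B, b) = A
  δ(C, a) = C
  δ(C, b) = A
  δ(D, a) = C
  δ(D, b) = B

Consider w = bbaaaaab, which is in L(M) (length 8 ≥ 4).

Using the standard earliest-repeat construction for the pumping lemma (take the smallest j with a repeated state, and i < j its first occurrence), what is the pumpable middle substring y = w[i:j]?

State sequence: A -b-> D -b-> B -a-> B -a-> B -a-> B -a-> B -a-> B -b-> A
First repeat at step 3: B was already visited.

So i = 2, j = 3, giving x = w[0:2] = bb, y = w[2:3] = a, z = w[3:8] = aaaab.
Check: |xy| = 3 ≤ 4 and |y| = 1 ≥ 1. Reading y takes M from B back to B, so every xyⁱz is accepted.

a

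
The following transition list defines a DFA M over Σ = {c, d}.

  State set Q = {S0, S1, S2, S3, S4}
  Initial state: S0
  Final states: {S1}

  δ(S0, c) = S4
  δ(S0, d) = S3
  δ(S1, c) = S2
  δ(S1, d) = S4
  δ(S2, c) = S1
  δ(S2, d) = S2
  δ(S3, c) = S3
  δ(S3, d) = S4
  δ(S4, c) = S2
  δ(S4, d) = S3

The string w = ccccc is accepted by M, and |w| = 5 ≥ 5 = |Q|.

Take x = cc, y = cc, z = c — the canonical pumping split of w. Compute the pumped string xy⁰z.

xy⁰z = xz = cc·c = ccc.
Reading y = cc takes M from S2 back to S2, so after x the machine is still in S2, and z then leads to the accepting state S1. Hence ccc ∈ L(M).

ccc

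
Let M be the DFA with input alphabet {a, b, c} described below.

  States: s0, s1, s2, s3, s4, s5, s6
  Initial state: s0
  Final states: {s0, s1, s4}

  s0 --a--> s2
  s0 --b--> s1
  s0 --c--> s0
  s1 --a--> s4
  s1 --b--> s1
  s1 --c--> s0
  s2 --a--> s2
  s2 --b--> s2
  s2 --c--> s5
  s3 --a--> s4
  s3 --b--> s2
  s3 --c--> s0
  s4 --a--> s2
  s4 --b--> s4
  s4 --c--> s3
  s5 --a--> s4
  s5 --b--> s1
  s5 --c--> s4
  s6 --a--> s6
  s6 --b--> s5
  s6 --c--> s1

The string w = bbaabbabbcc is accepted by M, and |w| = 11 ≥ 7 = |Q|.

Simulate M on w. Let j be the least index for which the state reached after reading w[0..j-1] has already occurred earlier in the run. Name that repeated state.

s1

Run of M on w = b b a a b b a b b c c:
  step 0: s0  (start)
  step 1: s1  (read b: s0→s1)
  step 2: s1  (read b: s1→s1)   ← first repeat (s1 seen earlier)
  step 3: s4  (read a: s1→s4)
  step 4: s2  (read a: s4→s2)
  step 5: s2  (read b: s2→s2)
  step 6: s2  (read b: s2→s2)
  step 7: s2  (read a: s2→s2)
  step 8: s2  (read b: s2→s2)
  step 9: s2  (read b: s2→s2)
  step 10: s5  (read c: s2→s5)
  step 11: s4  (read c: s5→s4)

The earliest repeat is at step j = 2: M is in s1, which it already visited at step i = 1.
Since M has 7 states, any run of length ≥ 7 visits 7+1 states, so by pigeonhole some state repeats within the first 7 steps — that repeat gives the pumpable loop.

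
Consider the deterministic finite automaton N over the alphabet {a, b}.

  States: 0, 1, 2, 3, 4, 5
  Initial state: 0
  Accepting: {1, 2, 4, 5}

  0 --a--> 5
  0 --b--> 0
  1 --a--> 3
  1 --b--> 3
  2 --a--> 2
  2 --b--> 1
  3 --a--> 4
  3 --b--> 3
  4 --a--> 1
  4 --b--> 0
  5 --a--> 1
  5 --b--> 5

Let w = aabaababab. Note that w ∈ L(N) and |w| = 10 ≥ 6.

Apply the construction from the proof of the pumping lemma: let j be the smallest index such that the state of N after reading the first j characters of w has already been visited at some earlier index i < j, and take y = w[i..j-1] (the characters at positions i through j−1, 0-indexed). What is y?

baa

State sequence: 0 -a-> 5 -a-> 1 -b-> 3 -a-> 4 -a-> 1 -b-> 3 -a-> 4 -b-> 0 -a-> 5 -b-> 5
First repeat at step 5: 1 was already visited.

So i = 2, j = 5, giving x = w[0:2] = aa, y = w[2:5] = baa, z = w[5:10] = babab.
Check: |xy| = 5 ≤ 6 and |y| = 3 ≥ 1. Reading y takes N from 1 back to 1, so every xyⁱz is accepted.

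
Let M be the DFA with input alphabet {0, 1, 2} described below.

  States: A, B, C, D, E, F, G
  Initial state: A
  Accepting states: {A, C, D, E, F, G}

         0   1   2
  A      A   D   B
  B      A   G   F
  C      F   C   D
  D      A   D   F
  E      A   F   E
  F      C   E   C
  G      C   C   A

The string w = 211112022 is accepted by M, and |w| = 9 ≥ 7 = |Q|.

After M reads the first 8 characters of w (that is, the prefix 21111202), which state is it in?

Run of M on the first 8 characters of w = 2 1 1 1 1 2 0 2:
  step 0: A  (start)
  step 1: B  (read 2: A→B)
  step 2: G  (read 1: B→G)
  step 3: C  (read 1: G→C)
  step 4: C  (read 1: C→C)
  step 5: C  (read 1: C→C)
  step 6: D  (read 2: C→D)
  step 7: A  (read 0: D→A)
  step 8: B  (read 2: A→B)

After reading 8 characters, M is in state B.
(This kind of state-tracing is the core of the pumping-lemma construction: with 7 states, pigeonhole forces a repeat within the first 7 steps.)

B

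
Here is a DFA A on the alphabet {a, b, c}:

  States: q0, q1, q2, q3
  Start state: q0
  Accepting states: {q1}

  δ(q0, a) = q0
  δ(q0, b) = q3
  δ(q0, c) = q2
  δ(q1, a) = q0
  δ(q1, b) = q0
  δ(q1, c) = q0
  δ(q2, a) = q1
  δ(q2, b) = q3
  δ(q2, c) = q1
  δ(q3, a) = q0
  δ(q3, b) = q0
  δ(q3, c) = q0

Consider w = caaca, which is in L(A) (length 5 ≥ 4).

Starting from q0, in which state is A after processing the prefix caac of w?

q2

Run of A on the first 4 characters of w = c a a c:
  step 0: q0  (start)
  step 1: q2  (read c: q0→q2)
  step 2: q1  (read a: q2→q1)
  step 3: q0  (read a: q1→q0)
  step 4: q2  (read c: q0→q2)

After reading 4 characters, A is in state q2.
(This kind of state-tracing is the core of the pumping-lemma construction: with 4 states, pigeonhole forces a repeat within the first 4 steps.)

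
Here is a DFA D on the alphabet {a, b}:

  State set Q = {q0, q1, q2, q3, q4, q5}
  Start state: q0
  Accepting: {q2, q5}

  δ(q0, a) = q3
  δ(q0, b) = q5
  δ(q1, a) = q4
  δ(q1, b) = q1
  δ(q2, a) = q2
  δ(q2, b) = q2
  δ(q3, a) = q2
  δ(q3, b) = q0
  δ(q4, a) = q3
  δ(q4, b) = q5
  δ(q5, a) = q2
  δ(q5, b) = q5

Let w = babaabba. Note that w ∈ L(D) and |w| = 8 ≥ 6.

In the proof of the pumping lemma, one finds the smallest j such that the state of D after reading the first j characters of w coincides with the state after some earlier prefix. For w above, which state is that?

q2

State sequence: q0 -b-> q5 -a-> q2 -b-> q2 -a-> q2 -a-> q2 -b-> q2 -b-> q2 -a-> q2
First repeat at step 3: q2 was already visited.

The earliest repeat is at step j = 3: D is in q2, which it already visited at step i = 2.
Pumping length from the standard proof: p = 6 (the number of states). The repeated state found above gives |xy| = j ≤ 6 and |y| = j − i ≥ 1.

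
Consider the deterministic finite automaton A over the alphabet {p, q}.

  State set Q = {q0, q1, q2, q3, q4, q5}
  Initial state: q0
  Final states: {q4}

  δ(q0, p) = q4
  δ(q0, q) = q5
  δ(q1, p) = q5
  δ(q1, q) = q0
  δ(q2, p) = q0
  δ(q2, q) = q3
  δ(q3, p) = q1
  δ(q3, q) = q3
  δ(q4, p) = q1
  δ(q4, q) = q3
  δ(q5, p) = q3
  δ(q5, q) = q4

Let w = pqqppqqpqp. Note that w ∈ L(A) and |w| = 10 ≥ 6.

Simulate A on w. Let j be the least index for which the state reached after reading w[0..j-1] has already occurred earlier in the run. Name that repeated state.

Run of A on w = p q q p p q q p q p:
  step 0: q0  (start)
  step 1: q4  (read p: q0→q4)
  step 2: q3  (read q: q4→q3)
  step 3: q3  (read q: q3→q3)   ← first repeat (q3 seen earlier)
  step 4: q1  (read p: q3→q1)
  step 5: q5  (read p: q1→q5)
  step 6: q4  (read q: q5→q4)
  step 7: q3  (read q: q4→q3)
  step 8: q1  (read p: q3→q1)
  step 9: q0  (read q: q1→q0)
  step 10: q4  (read p: q0→q4)

The earliest repeat is at step j = 3: A is in q3, which it already visited at step i = 2.
With |Q| = 6, pigeonhole forces a state repeat no later than step 6; the substring read between the first and second visits to that state can be pumped.

q3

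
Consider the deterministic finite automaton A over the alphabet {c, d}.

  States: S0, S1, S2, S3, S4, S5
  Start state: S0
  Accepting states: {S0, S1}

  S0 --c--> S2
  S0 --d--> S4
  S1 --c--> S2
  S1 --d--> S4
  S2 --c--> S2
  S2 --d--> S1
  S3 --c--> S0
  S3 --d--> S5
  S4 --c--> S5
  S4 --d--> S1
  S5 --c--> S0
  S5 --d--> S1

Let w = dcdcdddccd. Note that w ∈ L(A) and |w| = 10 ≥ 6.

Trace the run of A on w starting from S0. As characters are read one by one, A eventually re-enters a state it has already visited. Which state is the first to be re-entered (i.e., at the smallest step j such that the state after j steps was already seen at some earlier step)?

S1

Run of A on w = d c d c d d d c c d:
  step 0: S0  (start)
  step 1: S4  (read d: S0→S4)
  step 2: S5  (read c: S4→S5)
  step 3: S1  (read d: S5→S1)
  step 4: S2  (read c: S1→S2)
  step 5: S1  (read d: S2→S1)   ← first repeat (S1 seen earlier)
  step 6: S4  (read d: S1→S4)
  step 7: S1  (read d: S4→S1)
  step 8: S2  (read c: S1→S2)
  step 9: S2  (read c: S2→S2)
  step 10: S1  (read d: S2→S1)

The earliest repeat is at step j = 5: A is in S1, which it already visited at step i = 3.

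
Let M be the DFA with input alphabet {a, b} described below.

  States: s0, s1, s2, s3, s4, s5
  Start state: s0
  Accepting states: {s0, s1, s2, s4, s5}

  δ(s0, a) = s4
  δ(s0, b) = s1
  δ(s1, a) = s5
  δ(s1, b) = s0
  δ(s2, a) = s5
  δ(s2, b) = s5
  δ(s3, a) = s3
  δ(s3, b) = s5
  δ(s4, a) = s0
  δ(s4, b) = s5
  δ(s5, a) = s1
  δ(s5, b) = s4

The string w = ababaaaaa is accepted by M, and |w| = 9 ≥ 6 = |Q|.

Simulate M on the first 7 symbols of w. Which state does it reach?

s4

Run of M on the first 7 characters of w = a b a b a a a:
  step 0: s0  (start)
  step 1: s4  (read a: s0→s4)
  step 2: s5  (read b: s4→s5)
  step 3: s1  (read a: s5→s1)
  step 4: s0  (read b: s1→s0)
  step 5: s4  (read a: s0→s4)
  step 6: s0  (read a: s4→s0)
  step 7: s4  (read a: s0→s4)

After reading 7 characters, M is in state s4.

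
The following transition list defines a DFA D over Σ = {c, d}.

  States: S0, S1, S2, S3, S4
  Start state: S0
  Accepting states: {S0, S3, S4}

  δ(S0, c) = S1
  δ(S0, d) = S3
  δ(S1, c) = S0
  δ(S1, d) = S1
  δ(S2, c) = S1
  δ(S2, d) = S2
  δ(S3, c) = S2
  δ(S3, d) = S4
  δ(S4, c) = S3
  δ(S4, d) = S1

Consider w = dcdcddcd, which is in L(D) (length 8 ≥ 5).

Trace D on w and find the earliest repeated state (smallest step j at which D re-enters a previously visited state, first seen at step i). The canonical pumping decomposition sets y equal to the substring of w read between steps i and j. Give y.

d

Run of D on w = d c d c d d c d:
  step 0: S0  (start)
  step 1: S3  (read d: S0→S3)
  step 2: S2  (read c: S3→S2)
  step 3: S2  (read d: S2→S2)   ← first repeat (S2 seen earlier)
  step 4: S1  (read c: S2→S1)
  step 5: S1  (read d: S1→S1)
  step 6: S1  (read d: S1→S1)
  step 7: S0  (read c: S1→S0)
  step 8: S3  (read d: S0→S3)

So i = 2, j = 3, giving x = w[0:2] = dc, y = w[2:3] = d, z = w[3:8] = cddcd.
Check: |xy| = 3 ≤ 5 and |y| = 1 ≥ 1. Reading y takes D from S2 back to S2, so every xyⁱz is accepted.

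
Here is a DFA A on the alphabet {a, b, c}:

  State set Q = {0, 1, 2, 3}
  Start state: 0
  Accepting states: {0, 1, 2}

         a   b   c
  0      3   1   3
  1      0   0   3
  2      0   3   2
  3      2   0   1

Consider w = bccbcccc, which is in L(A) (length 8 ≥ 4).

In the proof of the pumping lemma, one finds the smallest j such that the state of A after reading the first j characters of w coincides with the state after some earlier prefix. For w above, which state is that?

State sequence: 0 -b-> 1 -c-> 3 -c-> 1 -b-> 0 -c-> 3 -c-> 1 -c-> 3 -c-> 1
First repeat at step 3: 1 was already visited.

The earliest repeat is at step j = 3: A is in 1, which it already visited at step i = 1.
With |Q| = 4, pigeonhole forces a state repeat no later than step 4; the substring read between the first and second visits to that state can be pumped.

1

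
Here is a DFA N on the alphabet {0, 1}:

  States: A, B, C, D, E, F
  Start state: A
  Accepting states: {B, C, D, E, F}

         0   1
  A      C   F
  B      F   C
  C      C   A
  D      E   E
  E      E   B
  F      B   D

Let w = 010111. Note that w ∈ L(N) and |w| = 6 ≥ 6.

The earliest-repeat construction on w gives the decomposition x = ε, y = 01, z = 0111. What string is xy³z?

xy^3z = ε·01·01·01·0111 = 0101010111.
Reading y = 01 takes N from A back to A, so after x·y·y·y the machine is still in A, and z then leads to the accepting state D. Hence 0101010111 ∈ L(N).

0101010111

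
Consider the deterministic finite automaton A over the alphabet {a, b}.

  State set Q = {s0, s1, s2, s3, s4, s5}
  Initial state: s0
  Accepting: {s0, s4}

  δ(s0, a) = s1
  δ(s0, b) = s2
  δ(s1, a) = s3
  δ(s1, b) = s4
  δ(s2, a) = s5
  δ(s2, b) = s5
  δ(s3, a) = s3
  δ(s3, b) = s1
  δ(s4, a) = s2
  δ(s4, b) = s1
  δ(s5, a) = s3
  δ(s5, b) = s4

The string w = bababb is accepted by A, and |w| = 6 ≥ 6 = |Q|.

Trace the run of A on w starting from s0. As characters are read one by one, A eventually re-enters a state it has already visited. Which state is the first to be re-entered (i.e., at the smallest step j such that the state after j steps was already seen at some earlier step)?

s2

Run of A on w = b a b a b b:
  step 0: s0  (start)
  step 1: s2  (read b: s0→s2)
  step 2: s5  (read a: s2→s5)
  step 3: s4  (read b: s5→s4)
  step 4: s2  (read a: s4→s2)   ← first repeat (s2 seen earlier)
  step 5: s5  (read b: s2→s5)
  step 6: s4  (read b: s5→s4)

The earliest repeat is at step j = 4: A is in s2, which it already visited at step i = 1.
The DFA has 6 states, so the proof of the pumping lemma guarantees a repeated state among the first 6+1 visited; the segment between the two visits is the pumpable y.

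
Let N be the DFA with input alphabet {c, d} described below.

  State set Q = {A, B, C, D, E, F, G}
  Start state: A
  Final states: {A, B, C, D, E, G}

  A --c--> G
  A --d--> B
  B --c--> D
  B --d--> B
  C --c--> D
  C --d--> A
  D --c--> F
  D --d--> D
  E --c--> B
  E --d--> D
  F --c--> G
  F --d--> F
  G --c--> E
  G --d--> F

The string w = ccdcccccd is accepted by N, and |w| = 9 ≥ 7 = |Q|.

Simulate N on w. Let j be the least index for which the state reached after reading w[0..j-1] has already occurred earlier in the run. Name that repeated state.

Run of N on w = c c d c c c c c d:
  step 0: A  (start)
  step 1: G  (read c: A→G)
  step 2: E  (read c: G→E)
  step 3: D  (read d: E→D)
  step 4: F  (read c: D→F)
  step 5: G  (read c: F→G)   ← first repeat (G seen earlier)
  step 6: E  (read c: G→E)
  step 7: B  (read c: E→B)
  step 8: D  (read c: B→D)
  step 9: D  (read d: D→D)

The earliest repeat is at step j = 5: N is in G, which it already visited at step i = 1.

G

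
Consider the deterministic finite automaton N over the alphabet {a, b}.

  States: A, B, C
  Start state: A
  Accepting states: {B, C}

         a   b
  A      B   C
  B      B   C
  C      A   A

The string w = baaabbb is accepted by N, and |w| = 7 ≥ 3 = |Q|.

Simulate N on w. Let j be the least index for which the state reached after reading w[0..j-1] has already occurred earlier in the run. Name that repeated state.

A

Run of N on w = b a a a b b b:
  step 0: A  (start)
  step 1: C  (read b: A→C)
  step 2: A  (read a: C→A)   ← first repeat (A seen earlier)
  step 3: B  (read a: A→B)
  step 4: B  (read a: B→B)
  step 5: C  (read b: B→C)
  step 6: A  (read b: C→A)
  step 7: C  (read b: A→C)

The earliest repeat is at step j = 2: N is in A, which it already visited at step i = 0.
Pumping length from the standard proof: p = 3 (the number of states). The repeated state found above gives |xy| = j ≤ 3 and |y| = j − i ≥ 1.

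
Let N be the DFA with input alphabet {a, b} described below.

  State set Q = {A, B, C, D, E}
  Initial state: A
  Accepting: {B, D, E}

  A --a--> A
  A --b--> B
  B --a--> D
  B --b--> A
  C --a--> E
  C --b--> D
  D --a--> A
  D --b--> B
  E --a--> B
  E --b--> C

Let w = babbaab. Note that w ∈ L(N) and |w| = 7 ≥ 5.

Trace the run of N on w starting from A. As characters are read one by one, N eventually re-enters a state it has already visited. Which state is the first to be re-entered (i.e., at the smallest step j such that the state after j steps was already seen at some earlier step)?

Run of N on w = b a b b a a b:
  step 0: A  (start)
  step 1: B  (read b: A→B)
  step 2: D  (read a: B→D)
  step 3: B  (read b: D→B)   ← first repeat (B seen earlier)
  step 4: A  (read b: B→A)
  step 5: A  (read a: A→A)
  step 6: A  (read a: A→A)
  step 7: B  (read b: A→B)

The earliest repeat is at step j = 3: N is in B, which it already visited at step i = 1.
With |Q| = 5, pigeonhole forces a state repeat no later than step 5; the substring read between the first and second visits to that state can be pumped.

B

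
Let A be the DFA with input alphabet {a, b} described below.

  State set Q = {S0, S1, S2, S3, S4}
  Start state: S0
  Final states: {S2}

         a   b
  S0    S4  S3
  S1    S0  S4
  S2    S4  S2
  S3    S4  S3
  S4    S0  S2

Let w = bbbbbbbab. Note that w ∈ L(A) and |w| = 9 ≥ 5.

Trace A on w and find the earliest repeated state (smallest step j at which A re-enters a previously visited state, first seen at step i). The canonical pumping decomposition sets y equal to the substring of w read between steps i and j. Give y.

b

Run of A on w = b b b b b b b a b:
  step 0: S0  (start)
  step 1: S3  (read b: S0→S3)
  step 2: S3  (read b: S3→S3)   ← first repeat (S3 seen earlier)
  step 3: S3  (read b: S3→S3)
  step 4: S3  (read b: S3→S3)
  step 5: S3  (read b: S3→S3)
  step 6: S3  (read b: S3→S3)
  step 7: S3  (read b: S3→S3)
  step 8: S4  (read a: S3→S4)
  step 9: S2  (read b: S4→S2)

So i = 1, j = 2, giving x = w[0:1] = b, y = w[1:2] = b, z = w[2:9] = bbbbbab.
Check: |xy| = 2 ≤ 5 and |y| = 1 ≥ 1. Reading y takes A from S3 back to S3, so every xyⁱz is accepted.
Pumping length from the standard proof: p = 5 (the number of states). The repeated state found above gives |xy| = j ≤ 5 and |y| = j − i ≥ 1.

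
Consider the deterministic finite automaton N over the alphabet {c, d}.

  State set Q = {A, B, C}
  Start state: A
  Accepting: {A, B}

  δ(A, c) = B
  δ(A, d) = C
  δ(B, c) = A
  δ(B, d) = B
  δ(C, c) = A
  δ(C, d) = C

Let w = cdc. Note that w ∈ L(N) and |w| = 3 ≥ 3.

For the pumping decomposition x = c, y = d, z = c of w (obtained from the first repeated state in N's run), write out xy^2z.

cddc

xy^2z = c·d·d·c = cddc.
Reading y = d takes N from B back to B, so after x·y·y the machine is still in B, and z then leads to the accepting state A. Hence cddc ∈ L(N).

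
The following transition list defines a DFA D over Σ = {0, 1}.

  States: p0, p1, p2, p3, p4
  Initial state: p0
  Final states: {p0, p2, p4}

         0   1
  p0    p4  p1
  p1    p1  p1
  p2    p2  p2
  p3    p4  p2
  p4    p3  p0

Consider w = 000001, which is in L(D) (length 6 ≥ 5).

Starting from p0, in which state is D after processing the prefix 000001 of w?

p0

Run of D on the first 6 characters of w = 0 0 0 0 0 1:
  step 0: p0  (start)
  step 1: p4  (read 0: p0→p4)
  step 2: p3  (read 0: p4→p3)
  step 3: p4  (read 0: p3→p4)
  step 4: p3  (read 0: p4→p3)
  step 5: p4  (read 0: p3→p4)
  step 6: p0  (read 1: p4→p0)

After reading 6 characters, D is in state p0.
(This kind of state-tracing is the core of the pumping-lemma construction: with 5 states, pigeonhole forces a repeat within the first 5 steps.)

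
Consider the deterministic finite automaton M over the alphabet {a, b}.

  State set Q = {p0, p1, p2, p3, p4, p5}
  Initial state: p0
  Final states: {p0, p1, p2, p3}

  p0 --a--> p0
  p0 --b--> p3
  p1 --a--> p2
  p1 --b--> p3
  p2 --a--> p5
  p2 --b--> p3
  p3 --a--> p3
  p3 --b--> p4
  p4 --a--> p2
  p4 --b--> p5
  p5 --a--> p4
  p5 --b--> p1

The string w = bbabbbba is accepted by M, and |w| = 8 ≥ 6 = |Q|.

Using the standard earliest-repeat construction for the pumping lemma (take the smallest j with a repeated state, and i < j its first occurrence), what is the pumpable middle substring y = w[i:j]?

bab

State sequence: p0 -b-> p3 -b-> p4 -a-> p2 -b-> p3 -b-> p4 -b-> p5 -b-> p1 -a-> p2
First repeat at step 4: p3 was already visited.

So i = 1, j = 4, giving x = w[0:1] = b, y = w[1:4] = bab, z = w[4:8] = bbba.
Check: |xy| = 4 ≤ 6 and |y| = 3 ≥ 1. Reading y takes M from p3 back to p3, so every xyⁱz is accepted.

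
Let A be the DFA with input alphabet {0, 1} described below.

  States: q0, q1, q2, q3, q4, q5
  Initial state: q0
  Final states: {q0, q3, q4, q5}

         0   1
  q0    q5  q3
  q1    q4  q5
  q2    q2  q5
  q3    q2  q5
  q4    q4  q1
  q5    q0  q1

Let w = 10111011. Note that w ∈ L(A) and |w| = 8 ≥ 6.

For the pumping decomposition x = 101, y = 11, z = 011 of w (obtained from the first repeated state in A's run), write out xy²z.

xy^2z = 101·11·11·011 = 1011111011.
Reading y = 11 takes A from q5 back to q5, so after x·y·y the machine is still in q5, and z then leads to the accepting state q5. Hence 1011111011 ∈ L(A).

1011111011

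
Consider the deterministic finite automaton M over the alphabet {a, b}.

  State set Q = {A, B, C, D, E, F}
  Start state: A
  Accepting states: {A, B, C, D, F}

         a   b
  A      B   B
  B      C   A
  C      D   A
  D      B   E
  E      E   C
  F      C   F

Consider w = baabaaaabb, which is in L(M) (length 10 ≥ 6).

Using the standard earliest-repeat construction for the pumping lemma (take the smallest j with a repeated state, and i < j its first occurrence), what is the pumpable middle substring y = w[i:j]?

a

Run of M on w = b a a b a a a a b b:
  step 0: A  (start)
  step 1: B  (read b: A→B)
  step 2: C  (read a: B→C)
  step 3: D  (read a: C→D)
  step 4: E  (read b: D→E)
  step 5: E  (read a: E→E)   ← first repeat (E seen earlier)
  step 6: E  (read a: E→E)
  step 7: E  (read a: E→E)
  step 8: E  (read a: E→E)
  step 9: C  (read b: E→C)
  step 10: A  (read b: C→A)

So i = 4, j = 5, giving x = w[0:4] = baab, y = w[4:5] = a, z = w[5:10] = aaabb.
Check: |xy| = 5 ≤ 6 and |y| = 1 ≥ 1. Reading y takes M from E back to E, so every xyⁱz is accepted.
Pumping length from the standard proof: p = 6 (the number of states). The repeated state found above gives |xy| = j ≤ 6 and |y| = j − i ≥ 1.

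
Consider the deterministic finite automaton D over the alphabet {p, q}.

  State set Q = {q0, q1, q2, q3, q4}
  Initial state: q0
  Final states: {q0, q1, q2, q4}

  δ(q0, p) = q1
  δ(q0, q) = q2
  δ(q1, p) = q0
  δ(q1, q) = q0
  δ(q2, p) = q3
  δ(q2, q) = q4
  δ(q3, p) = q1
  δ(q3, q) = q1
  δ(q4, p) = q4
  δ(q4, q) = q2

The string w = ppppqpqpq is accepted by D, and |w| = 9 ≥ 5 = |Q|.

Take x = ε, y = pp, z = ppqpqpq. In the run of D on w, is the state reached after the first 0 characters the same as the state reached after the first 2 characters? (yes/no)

yes

Run of D on the first 2 characters of w = p p:
  step 0: q0  (start)
  step 1: q1  (read p: q0→q1)
  step 2: q0  (read p: q1→q0)

After x (step 0): q0. After xy (step 2): q0.
They match, so y = pp drives D around a cycle from q0 back to itself; pumping y any number of times keeps D in q0 before reading z, and xyⁱz ∈ L(D) for every i ≥ 0.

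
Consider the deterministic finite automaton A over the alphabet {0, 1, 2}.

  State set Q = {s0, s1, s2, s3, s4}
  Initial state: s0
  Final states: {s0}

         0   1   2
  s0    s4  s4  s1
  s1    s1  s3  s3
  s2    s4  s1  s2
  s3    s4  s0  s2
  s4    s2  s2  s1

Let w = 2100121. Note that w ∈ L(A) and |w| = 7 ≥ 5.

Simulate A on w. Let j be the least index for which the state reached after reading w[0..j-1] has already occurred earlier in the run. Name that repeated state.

s1

State sequence: s0 -2-> s1 -1-> s3 -0-> s4 -0-> s2 -1-> s1 -2-> s3 -1-> s0
First repeat at step 5: s1 was already visited.

The earliest repeat is at step j = 5: A is in s1, which it already visited at step i = 1.
Since A has 5 states, any run of length ≥ 5 visits 5+1 states, so by pigeonhole some state repeats within the first 5 steps — that repeat gives the pumpable loop.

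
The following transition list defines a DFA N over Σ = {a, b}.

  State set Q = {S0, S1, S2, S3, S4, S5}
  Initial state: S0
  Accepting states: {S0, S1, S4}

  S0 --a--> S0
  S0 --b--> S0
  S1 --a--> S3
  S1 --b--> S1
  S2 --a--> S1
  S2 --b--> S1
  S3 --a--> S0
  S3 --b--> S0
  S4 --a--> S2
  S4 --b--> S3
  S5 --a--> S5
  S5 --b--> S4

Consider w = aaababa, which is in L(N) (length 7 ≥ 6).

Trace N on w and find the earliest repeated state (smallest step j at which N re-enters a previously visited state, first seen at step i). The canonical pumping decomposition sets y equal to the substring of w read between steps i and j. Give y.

a

State sequence: S0 -a-> S0 -a-> S0 -a-> S0 -b-> S0 -a-> S0 -b-> S0 -a-> S0
First repeat at step 1: S0 was already visited.

So i = 0, j = 1, giving x = w[0:0] = ε, y = w[0:1] = a, z = w[1:7] = aababa.
Check: |xy| = 1 ≤ 6 and |y| = 1 ≥ 1. Reading y takes N from S0 back to S0, so every xyⁱz is accepted.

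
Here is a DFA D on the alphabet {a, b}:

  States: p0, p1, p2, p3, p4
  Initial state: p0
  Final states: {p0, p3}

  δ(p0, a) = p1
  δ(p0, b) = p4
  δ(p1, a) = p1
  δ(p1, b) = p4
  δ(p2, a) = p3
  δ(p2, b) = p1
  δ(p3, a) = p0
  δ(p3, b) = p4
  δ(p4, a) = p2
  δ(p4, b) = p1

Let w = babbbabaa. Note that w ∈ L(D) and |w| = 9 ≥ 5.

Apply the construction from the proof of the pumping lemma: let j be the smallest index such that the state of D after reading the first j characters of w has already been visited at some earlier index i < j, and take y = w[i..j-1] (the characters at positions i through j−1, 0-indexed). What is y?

abb

Run of D on w = b a b b b a b a a:
  step 0: p0  (start)
  step 1: p4  (read b: p0→p4)
  step 2: p2  (read a: p4→p2)
  step 3: p1  (read b: p2→p1)
  step 4: p4  (read b: p1→p4)   ← first repeat (p4 seen earlier)
  step 5: p1  (read b: p4→p1)
  step 6: p1  (read a: p1→p1)
  step 7: p4  (read b: p1→p4)
  step 8: p2  (read a: p4→p2)
  step 9: p3  (read a: p2→p3)

So i = 1, j = 4, giving x = w[0:1] = b, y = w[1:4] = abb, z = w[4:9] = babaa.
Check: |xy| = 4 ≤ 5 and |y| = 3 ≥ 1. Reading y takes D from p4 back to p4, so every xyⁱz is accepted.
The DFA has 5 states, so the proof of the pumping lemma guarantees a repeated state among the first 5+1 visited; the segment between the two visits is the pumpable y.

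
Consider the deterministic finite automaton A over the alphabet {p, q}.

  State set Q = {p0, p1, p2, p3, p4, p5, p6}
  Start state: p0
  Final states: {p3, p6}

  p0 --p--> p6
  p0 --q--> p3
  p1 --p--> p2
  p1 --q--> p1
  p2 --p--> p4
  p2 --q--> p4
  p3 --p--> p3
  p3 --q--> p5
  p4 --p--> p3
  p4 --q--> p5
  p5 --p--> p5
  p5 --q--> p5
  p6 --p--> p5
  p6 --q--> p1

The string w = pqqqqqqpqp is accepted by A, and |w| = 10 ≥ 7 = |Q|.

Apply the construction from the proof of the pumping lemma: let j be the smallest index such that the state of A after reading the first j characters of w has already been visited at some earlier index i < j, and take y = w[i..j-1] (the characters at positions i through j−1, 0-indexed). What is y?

Run of A on w = p q q q q q q p q p:
  step 0: p0  (start)
  step 1: p6  (read p: p0→p6)
  step 2: p1  (read q: p6→p1)
  step 3: p1  (read q: p1→p1)   ← first repeat (p1 seen earlier)
  step 4: p1  (read q: p1→p1)
  step 5: p1  (read q: p1→p1)
  step 6: p1  (read q: p1→p1)
  step 7: p1  (read q: p1→p1)
  step 8: p2  (read p: p1→p2)
  step 9: p4  (read q: p2→p4)
  step 10: p3  (read p: p4→p3)

So i = 2, j = 3, giving x = w[0:2] = pq, y = w[2:3] = q, z = w[3:10] = qqqqpqp.
Check: |xy| = 3 ≤ 7 and |y| = 1 ≥ 1. Reading y takes A from p1 back to p1, so every xyⁱz is accepted.

q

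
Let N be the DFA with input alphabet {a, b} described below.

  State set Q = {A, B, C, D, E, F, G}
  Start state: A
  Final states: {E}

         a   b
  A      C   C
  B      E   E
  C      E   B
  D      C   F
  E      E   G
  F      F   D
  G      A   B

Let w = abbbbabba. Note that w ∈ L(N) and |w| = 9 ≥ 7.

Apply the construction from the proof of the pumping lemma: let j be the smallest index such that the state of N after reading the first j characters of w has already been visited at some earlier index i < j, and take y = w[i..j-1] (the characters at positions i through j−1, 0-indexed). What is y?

bbb

Run of N on w = a b b b b a b b a:
  step 0: A  (start)
  step 1: C  (read a: A→C)
  step 2: B  (read b: C→B)
  step 3: E  (read b: B→E)
  step 4: G  (read b: E→G)
  step 5: B  (read b: G→B)   ← first repeat (B seen earlier)
  step 6: E  (read a: B→E)
  step 7: G  (read b: E→G)
  step 8: B  (read b: G→B)
  step 9: E  (read a: B→E)

So i = 2, j = 5, giving x = w[0:2] = ab, y = w[2:5] = bbb, z = w[5:9] = abba.
Check: |xy| = 5 ≤ 7 and |y| = 3 ≥ 1. Reading y takes N from B back to B, so every xyⁱz is accepted.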